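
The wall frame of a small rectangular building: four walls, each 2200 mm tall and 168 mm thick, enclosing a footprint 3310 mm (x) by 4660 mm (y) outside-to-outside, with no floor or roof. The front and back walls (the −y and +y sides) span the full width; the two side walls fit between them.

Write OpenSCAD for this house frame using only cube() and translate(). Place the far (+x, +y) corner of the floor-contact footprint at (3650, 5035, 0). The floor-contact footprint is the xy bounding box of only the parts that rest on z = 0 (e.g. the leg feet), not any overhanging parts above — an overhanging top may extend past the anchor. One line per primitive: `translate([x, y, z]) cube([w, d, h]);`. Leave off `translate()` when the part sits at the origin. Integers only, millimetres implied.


translate([340, 375, 0]) cube([3310, 168, 2200]);
translate([340, 4867, 0]) cube([3310, 168, 2200]);
translate([340, 543, 0]) cube([168, 4324, 2200]);
translate([3482, 543, 0]) cube([168, 4324, 2200]);


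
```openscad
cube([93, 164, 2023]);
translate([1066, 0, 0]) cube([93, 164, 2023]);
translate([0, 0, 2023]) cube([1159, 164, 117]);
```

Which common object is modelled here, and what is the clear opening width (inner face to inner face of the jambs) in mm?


A door frame. The clear opening width is 973 mm.

Two 2023 mm tall posts with a header on top — a door frame. The left jamb is 93 mm wide at x = 0; the right jamb starts at x = 1066. The clear opening is 1066 − 93 = 973 mm.


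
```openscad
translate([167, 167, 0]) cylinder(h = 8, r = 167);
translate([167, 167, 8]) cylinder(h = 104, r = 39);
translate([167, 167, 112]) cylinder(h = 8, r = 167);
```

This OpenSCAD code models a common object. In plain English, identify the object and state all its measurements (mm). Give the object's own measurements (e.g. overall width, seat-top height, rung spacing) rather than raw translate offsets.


A spool: two coaxial disc flanges of radius 167 mm and thickness 8 mm, joined by a core cylinder of radius 39 mm and height 104 mm. The lower flange rests on z = 0 and the three cylinders share a vertical axis.


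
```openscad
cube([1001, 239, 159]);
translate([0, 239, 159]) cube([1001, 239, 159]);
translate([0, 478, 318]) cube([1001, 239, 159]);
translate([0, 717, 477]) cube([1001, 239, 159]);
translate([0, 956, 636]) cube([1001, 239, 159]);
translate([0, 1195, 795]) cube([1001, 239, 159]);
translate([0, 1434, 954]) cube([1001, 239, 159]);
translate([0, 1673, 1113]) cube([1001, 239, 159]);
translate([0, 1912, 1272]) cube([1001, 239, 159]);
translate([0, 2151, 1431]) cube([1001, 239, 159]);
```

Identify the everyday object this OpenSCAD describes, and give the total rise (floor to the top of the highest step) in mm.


A staircase. The total rise is 1590 mm.

10 identical blocks, each offset up and back from the previous — a staircase. Each step is 159 mm tall and there are 10 of them, so the total rise is 10 × 159 = 1590 mm.


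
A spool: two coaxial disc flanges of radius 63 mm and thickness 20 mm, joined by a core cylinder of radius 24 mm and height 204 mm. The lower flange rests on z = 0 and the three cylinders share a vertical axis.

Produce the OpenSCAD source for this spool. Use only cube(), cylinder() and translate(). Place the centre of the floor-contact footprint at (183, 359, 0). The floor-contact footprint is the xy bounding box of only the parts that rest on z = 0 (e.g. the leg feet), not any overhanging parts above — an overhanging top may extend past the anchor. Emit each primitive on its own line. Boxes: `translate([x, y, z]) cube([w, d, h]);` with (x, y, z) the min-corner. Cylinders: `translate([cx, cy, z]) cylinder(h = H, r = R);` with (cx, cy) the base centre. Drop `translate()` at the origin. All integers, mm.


translate([183, 359, 0]) cylinder(h = 20, r = 63);
translate([183, 359, 20]) cylinder(h = 204, r = 24);
translate([183, 359, 224]) cylinder(h = 20, r = 63);


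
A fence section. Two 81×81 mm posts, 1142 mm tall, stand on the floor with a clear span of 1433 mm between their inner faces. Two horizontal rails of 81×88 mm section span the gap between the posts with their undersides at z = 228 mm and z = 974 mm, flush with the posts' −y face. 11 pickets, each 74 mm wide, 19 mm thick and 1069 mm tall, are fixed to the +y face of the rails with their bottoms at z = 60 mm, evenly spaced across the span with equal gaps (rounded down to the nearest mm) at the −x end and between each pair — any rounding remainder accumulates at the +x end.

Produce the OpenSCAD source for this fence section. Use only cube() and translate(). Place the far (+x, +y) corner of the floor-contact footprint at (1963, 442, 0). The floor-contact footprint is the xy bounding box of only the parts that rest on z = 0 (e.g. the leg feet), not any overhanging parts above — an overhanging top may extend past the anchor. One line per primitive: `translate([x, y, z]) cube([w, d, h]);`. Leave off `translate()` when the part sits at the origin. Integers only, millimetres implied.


translate([368, 361, 0]) cube([81, 81, 1142]);
translate([1882, 361, 0]) cube([81, 81, 1142]);
translate([449, 361, 228]) cube([1433, 81, 88]);
translate([449, 361, 974]) cube([1433, 81, 88]);
translate([500, 442, 60]) cube([74, 19, 1069]);
translate([625, 442, 60]) cube([74, 19, 1069]);
translate([750, 442, 60]) cube([74, 19, 1069]);
translate([875, 442, 60]) cube([74, 19, 1069]);
translate([1000, 442, 60]) cube([74, 19, 1069]);
translate([1125, 442, 60]) cube([74, 19, 1069]);
translate([1250, 442, 60]) cube([74, 19, 1069]);
translate([1375, 442, 60]) cube([74, 19, 1069]);
translate([1500, 442, 60]) cube([74, 19, 1069]);
translate([1625, 442, 60]) cube([74, 19, 1069]);
translate([1750, 442, 60]) cube([74, 19, 1069]);


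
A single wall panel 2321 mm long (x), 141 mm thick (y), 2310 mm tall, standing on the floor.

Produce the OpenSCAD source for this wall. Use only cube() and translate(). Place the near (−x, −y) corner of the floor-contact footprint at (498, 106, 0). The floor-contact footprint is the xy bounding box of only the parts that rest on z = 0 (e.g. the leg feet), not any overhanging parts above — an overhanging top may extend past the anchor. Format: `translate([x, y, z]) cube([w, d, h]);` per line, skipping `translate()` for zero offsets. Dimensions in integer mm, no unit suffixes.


translate([498, 106, 0]) cube([2321, 141, 2310]);


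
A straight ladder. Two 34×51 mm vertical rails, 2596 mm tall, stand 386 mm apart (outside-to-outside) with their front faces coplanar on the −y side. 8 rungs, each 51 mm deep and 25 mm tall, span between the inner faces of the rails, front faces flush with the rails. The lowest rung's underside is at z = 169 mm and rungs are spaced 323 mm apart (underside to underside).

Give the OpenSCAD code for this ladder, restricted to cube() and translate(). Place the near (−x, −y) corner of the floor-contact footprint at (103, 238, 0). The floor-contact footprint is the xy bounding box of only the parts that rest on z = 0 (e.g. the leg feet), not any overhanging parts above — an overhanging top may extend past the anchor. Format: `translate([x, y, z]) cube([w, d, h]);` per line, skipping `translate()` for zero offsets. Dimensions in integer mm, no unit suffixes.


translate([103, 238, 0]) cube([34, 51, 2596]);
translate([455, 238, 0]) cube([34, 51, 2596]);
translate([137, 238, 169]) cube([318, 51, 25]);
translate([137, 238, 492]) cube([318, 51, 25]);
translate([137, 238, 815]) cube([318, 51, 25]);
translate([137, 238, 1138]) cube([318, 51, 25]);
translate([137, 238, 1461]) cube([318, 51, 25]);
translate([137, 238, 1784]) cube([318, 51, 25]);
translate([137, 238, 2107]) cube([318, 51, 25]);
translate([137, 238, 2430]) cube([318, 51, 25]);


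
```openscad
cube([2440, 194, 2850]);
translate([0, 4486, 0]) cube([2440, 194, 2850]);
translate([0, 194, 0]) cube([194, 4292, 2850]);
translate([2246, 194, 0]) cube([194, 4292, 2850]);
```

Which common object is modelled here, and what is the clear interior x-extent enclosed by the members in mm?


A house (or room) frame. The interior width is 2052 mm.

Four 2850 mm walls enclosing a rectangle with no floor or roof — a room or house frame. Outside width is 2440 mm and wall thickness is 194 mm, so the interior width is 2440 − 2 × 194 = 2052 mm.


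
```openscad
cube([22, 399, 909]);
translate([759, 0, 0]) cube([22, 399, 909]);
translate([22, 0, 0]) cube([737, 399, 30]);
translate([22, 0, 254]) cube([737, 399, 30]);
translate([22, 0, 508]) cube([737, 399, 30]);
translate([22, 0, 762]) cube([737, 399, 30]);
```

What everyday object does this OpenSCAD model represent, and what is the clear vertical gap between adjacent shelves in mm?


A bookshelf. The clear shelf gap is 224 mm.

Two tall side panels with 4 horizontal boards between them — a bookshelf. The first two shelf undersides are at z = 0 and z = 254; with shelf thickness 30, the clear gap is 254 − 0 − 30 = 224 mm.


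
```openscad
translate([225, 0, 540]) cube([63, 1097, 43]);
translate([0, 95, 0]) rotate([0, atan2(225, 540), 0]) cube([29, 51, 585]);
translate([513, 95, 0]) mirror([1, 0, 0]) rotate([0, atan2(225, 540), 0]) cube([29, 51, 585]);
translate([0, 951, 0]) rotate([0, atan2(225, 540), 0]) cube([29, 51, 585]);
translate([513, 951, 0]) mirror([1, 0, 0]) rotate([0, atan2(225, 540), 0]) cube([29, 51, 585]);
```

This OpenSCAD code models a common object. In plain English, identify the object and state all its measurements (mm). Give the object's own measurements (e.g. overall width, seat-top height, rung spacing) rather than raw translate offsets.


A sawhorse. A 63×1097×43 mm beam (x, y, z) sits on two A-frame leg pairs. Each pair is two raked legs of 29×51 mm section (51 mm along y) splaying symmetrically in x. Each leg rises 540 mm vertically over 225 mm of horizontal reach and is 585 mm long along its own axis. Every leg's outer bottom edge rests on the floor and its outer top edge meets a bottom edge of the beam — the left legs (tilting toward +x) meet the beam's −x bottom edge, the right legs (their mirror images, tilting toward −x) meet its +x bottom edge — so the leg tops tuck under the beam, the beam's underside is 540 mm above the floor, and the feet are 513 mm apart outside-to-outside with the beam centred between them. The two leg pairs are set in 95 mm from either end of the beam.


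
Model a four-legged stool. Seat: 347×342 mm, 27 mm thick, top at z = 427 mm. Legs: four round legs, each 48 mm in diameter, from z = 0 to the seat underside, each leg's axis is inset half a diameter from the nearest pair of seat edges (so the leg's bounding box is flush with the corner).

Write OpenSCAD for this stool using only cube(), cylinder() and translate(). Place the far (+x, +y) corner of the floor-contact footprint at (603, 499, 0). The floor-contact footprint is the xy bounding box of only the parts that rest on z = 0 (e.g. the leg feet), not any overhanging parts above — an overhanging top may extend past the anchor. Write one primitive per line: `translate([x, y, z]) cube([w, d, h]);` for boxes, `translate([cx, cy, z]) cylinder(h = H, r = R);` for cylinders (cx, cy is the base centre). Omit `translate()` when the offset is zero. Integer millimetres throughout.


translate([256, 157, 400]) cube([347, 342, 27]);
translate([280, 181, 0]) cylinder(h = 400, r = 24);
translate([579, 181, 0]) cylinder(h = 400, r = 24);
translate([280, 475, 0]) cylinder(h = 400, r = 24);
translate([579, 475, 0]) cylinder(h = 400, r = 24);


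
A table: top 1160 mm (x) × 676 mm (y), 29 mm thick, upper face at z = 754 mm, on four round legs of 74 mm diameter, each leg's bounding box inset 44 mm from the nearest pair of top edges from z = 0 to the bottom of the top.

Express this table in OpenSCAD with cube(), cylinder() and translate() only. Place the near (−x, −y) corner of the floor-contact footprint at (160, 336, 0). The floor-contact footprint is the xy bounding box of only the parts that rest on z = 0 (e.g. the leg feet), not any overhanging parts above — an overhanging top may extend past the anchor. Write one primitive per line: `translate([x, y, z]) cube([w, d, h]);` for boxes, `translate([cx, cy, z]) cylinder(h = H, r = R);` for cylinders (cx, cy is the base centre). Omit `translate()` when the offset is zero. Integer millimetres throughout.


translate([116, 292, 725]) cube([1160, 676, 29]);
translate([197, 373, 0]) cylinder(h = 725, r = 37);
translate([1195, 373, 0]) cylinder(h = 725, r = 37);
translate([197, 887, 0]) cylinder(h = 725, r = 37);
translate([1195, 887, 0]) cylinder(h = 725, r = 37);


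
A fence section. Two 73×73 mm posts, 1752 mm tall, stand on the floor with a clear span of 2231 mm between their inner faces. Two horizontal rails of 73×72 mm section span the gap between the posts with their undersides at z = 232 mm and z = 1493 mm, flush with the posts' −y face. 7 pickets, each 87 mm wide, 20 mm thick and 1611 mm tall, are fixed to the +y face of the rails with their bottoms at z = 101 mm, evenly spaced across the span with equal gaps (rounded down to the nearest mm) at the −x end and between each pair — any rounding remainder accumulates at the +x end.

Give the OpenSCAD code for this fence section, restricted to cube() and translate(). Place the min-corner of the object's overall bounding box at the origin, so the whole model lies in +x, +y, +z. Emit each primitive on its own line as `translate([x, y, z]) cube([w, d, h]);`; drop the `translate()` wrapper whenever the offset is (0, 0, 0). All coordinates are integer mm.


cube([73, 73, 1752]);
translate([2304, 0, 0]) cube([73, 73, 1752]);
translate([73, 0, 232]) cube([2231, 73, 72]);
translate([73, 0, 1493]) cube([2231, 73, 72]);
translate([275, 73, 101]) cube([87, 20, 1611]);
translate([564, 73, 101]) cube([87, 20, 1611]);
translate([853, 73, 101]) cube([87, 20, 1611]);
translate([1142, 73, 101]) cube([87, 20, 1611]);
translate([1431, 73, 101]) cube([87, 20, 1611]);
translate([1720, 73, 101]) cube([87, 20, 1611]);
translate([2009, 73, 101]) cube([87, 20, 1611]);


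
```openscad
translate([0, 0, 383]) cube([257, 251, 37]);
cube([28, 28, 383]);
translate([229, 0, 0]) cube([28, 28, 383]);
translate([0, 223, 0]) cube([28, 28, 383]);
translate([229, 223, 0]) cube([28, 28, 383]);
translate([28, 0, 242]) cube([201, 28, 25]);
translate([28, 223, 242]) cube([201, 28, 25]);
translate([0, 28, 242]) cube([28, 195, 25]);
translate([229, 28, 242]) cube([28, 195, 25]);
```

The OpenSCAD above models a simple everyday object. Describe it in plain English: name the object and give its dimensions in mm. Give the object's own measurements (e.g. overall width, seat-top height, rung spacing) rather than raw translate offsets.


A simple wooden stool: a rectangular seat 257 mm (x) by 251 mm (y), 37 mm thick, top face at z = 420 mm, on four square legs, each 28×28 mm in cross-section. The legs rest on z = 0, each flush with a corner of the seat. Four stretchers, 28 mm wide and 25 mm tall, connect adjacent legs with their undersides at z = 242 mm, each running between the inner faces of the legs it joins and aligned with the legs' outer faces on the other axis.


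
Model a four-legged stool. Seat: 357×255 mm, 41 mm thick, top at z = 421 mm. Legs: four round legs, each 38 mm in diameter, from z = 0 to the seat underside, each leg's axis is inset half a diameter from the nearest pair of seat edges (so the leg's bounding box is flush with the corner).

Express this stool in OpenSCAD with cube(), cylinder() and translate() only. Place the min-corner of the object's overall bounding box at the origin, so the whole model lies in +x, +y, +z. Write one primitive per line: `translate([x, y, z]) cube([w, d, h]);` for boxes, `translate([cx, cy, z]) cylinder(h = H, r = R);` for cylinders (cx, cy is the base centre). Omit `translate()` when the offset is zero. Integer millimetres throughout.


translate([0, 0, 380]) cube([357, 255, 41]);
translate([19, 19, 0]) cylinder(h = 380, r = 19);
translate([338, 19, 0]) cylinder(h = 380, r = 19);
translate([19, 236, 0]) cylinder(h = 380, r = 19);
translate([338, 236, 0]) cylinder(h = 380, r = 19);


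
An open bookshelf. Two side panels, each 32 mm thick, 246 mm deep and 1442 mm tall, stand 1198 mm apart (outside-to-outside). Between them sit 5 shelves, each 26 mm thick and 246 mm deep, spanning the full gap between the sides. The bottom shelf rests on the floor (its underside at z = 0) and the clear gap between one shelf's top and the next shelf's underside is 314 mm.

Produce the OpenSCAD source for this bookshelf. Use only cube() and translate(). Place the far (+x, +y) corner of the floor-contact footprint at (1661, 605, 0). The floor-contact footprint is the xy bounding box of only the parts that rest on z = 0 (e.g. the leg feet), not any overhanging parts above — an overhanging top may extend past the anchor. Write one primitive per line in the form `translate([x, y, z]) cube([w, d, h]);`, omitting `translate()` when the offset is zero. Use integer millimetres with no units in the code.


translate([463, 359, 0]) cube([32, 246, 1442]);
translate([1629, 359, 0]) cube([32, 246, 1442]);
translate([495, 359, 0]) cube([1134, 246, 26]);
translate([495, 359, 340]) cube([1134, 246, 26]);
translate([495, 359, 680]) cube([1134, 246, 26]);
translate([495, 359, 1020]) cube([1134, 246, 26]);
translate([495, 359, 1360]) cube([1134, 246, 26]);


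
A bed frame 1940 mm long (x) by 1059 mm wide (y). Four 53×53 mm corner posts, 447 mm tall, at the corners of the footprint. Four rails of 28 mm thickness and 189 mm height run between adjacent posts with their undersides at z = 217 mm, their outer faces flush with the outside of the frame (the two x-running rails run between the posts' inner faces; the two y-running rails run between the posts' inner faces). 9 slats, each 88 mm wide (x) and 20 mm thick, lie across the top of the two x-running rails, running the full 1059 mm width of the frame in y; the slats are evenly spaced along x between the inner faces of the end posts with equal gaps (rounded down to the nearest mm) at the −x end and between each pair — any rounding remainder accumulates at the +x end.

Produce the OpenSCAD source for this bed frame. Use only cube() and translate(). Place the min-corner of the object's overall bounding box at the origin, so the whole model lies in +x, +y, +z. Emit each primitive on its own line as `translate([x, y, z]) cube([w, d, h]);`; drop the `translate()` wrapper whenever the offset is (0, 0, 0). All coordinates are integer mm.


// slat z = rail_z + rail_h = 217 + 189 = 406
// slat gap = ⌊(1834 − 9·88) / 10⌋ = 104
cube([53, 53, 447]);
translate([0, 1006, 0]) cube([53, 53, 447]);
translate([1887, 0, 0]) cube([53, 53, 447]);
translate([1887, 1006, 0]) cube([53, 53, 447]);
translate([53, 0, 217]) cube([1834, 28, 189]);
translate([53, 1031, 217]) cube([1834, 28, 189]);
translate([0, 53, 217]) cube([28, 953, 189]);
translate([1912, 53, 217]) cube([28, 953, 189]);
translate([157, 0, 406]) cube([88, 1059, 20]);
translate([349, 0, 406]) cube([88, 1059, 20]);
translate([541, 0, 406]) cube([88, 1059, 20]);
translate([733, 0, 406]) cube([88, 1059, 20]);
translate([925, 0, 406]) cube([88, 1059, 20]);
translate([1117, 0, 406]) cube([88, 1059, 20]);
translate([1309, 0, 406]) cube([88, 1059, 20]);
translate([1501, 0, 406]) cube([88, 1059, 20]);
translate([1693, 0, 406]) cube([88, 1059, 20]);


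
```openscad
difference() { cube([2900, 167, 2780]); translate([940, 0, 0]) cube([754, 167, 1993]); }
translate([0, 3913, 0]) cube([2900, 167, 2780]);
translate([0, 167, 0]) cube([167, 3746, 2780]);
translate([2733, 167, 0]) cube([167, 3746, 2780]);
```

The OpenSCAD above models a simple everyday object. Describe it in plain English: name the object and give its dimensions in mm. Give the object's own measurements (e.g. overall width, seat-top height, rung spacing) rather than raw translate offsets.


A single room: four walls, each 2780 mm tall and 167 mm thick, enclosing an outside footprint 2900×4080 mm (x × y), no floor or roof. The front and back walls (−y and +y sides) run the full x-width; the side walls fit between their inner faces. A door opening 754 mm wide and 1993 mm tall is cut through the front wall from the floor up, its −x edge 940 mm from the wall's −x end.


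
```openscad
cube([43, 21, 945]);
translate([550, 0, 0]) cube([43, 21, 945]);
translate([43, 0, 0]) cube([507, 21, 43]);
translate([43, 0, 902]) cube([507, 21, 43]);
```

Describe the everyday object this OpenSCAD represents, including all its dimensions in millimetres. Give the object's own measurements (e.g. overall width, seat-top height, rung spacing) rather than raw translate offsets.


A rectangular picture frame lying in the x–z plane (depth along y). The opening is 507 mm wide (x) by 859 mm tall (z), surrounded by a border 43 mm wide on all four sides. The frame is 21 mm deep and is made of two full-height vertical stiles with two horizontal rails fitted between them.


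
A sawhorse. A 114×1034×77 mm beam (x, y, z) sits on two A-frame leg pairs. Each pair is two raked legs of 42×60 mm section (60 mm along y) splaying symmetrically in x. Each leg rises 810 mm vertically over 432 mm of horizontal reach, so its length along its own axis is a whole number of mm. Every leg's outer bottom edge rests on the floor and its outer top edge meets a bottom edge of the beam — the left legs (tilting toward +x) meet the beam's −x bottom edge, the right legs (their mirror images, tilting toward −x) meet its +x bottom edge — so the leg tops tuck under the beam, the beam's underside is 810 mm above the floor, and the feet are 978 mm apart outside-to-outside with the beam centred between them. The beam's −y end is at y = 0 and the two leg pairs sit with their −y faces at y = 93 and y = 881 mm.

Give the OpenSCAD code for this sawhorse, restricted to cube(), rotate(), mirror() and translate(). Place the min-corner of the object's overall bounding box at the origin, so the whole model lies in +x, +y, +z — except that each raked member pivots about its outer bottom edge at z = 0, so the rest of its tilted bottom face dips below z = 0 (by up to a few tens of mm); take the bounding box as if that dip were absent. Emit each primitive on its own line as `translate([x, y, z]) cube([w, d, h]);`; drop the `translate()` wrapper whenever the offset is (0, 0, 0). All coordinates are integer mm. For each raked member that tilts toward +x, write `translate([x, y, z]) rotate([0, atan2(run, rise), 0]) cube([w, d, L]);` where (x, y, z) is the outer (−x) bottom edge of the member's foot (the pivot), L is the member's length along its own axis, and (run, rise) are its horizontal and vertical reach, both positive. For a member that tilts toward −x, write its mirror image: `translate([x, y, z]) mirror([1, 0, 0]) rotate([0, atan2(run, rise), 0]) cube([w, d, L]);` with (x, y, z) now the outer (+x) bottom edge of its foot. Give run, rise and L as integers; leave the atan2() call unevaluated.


translate([432, 0, 810]) cube([114, 1034, 77]);
translate([0, 93, 0]) rotate([0, atan2(432, 810), 0]) cube([42, 60, 918]);
translate([978, 93, 0]) mirror([1, 0, 0]) rotate([0, atan2(432, 810), 0]) cube([42, 60, 918]);
translate([0, 881, 0]) rotate([0, atan2(432, 810), 0]) cube([42, 60, 918]);
translate([978, 881, 0]) mirror([1, 0, 0]) rotate([0, atan2(432, 810), 0]) cube([42, 60, 918]);


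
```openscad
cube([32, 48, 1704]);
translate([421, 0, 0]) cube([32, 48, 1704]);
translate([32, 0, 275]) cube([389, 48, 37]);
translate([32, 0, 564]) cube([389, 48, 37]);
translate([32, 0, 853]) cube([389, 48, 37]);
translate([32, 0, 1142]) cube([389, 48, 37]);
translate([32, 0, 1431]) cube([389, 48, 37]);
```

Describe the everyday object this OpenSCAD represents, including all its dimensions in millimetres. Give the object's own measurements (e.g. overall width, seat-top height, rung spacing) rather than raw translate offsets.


A straight ladder. Two 32×48 mm vertical rails, 1704 mm tall, stand 453 mm apart (outside-to-outside) with their front faces coplanar on the −y side. 5 rungs, each 48 mm deep and 37 mm tall, span between the inner faces of the rails, front faces flush with the rails. The lowest rung's underside is at z = 275 mm and rungs are spaced 289 mm apart (underside to underside).


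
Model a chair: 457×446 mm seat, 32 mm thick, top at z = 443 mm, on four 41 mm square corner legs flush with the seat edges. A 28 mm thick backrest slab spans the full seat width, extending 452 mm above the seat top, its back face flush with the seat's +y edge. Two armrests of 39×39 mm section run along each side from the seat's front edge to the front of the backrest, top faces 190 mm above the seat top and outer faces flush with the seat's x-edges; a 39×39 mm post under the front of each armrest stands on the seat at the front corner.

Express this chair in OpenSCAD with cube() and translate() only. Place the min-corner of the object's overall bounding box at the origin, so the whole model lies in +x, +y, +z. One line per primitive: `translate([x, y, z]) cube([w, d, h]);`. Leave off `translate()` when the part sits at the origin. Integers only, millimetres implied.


translate([0, 0, 411]) cube([457, 446, 32]);
cube([41, 41, 411]);
translate([416, 0, 0]) cube([41, 41, 411]);
translate([0, 405, 0]) cube([41, 41, 411]);
translate([416, 405, 0]) cube([41, 41, 411]);
translate([0, 418, 443]) cube([457, 28, 452]);
translate([0, 0, 594]) cube([39, 418, 39]);
translate([418, 0, 594]) cube([39, 418, 39]);
translate([0, 0, 443]) cube([39, 39, 151]);
translate([418, 0, 443]) cube([39, 39, 151]);


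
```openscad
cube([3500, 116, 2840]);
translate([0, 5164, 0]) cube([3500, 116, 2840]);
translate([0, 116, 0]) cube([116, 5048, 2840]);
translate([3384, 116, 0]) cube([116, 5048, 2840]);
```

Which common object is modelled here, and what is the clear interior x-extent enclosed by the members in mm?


A house (or room) frame. The interior width is 3268 mm.

Four 2840 mm walls enclosing a rectangle with no floor or roof — a room or house frame. Outside width is 3500 mm and wall thickness is 116 mm, so the interior width is 3500 − 2 × 116 = 3268 mm.


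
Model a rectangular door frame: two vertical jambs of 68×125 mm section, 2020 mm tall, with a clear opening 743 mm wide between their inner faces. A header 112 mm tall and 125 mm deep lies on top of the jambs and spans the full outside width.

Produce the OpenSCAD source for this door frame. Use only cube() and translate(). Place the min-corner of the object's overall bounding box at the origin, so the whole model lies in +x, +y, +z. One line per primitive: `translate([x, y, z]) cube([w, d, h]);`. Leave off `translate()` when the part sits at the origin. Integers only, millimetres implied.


cube([68, 125, 2020]);
translate([811, 0, 0]) cube([68, 125, 2020]);
translate([0, 0, 2020]) cube([879, 125, 112]);


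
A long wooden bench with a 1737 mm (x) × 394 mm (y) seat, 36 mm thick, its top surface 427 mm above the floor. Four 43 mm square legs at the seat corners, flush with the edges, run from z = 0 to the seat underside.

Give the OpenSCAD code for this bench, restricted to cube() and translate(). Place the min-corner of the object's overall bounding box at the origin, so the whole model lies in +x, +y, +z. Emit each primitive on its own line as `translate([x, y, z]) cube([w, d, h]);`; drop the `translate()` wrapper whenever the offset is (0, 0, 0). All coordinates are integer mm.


translate([0, 0, 391]) cube([1737, 394, 36]);
cube([43, 43, 391]);
translate([0, 351, 0]) cube([43, 43, 391]);
translate([1694, 0, 0]) cube([43, 43, 391]);
translate([1694, 351, 0]) cube([43, 43, 391]);


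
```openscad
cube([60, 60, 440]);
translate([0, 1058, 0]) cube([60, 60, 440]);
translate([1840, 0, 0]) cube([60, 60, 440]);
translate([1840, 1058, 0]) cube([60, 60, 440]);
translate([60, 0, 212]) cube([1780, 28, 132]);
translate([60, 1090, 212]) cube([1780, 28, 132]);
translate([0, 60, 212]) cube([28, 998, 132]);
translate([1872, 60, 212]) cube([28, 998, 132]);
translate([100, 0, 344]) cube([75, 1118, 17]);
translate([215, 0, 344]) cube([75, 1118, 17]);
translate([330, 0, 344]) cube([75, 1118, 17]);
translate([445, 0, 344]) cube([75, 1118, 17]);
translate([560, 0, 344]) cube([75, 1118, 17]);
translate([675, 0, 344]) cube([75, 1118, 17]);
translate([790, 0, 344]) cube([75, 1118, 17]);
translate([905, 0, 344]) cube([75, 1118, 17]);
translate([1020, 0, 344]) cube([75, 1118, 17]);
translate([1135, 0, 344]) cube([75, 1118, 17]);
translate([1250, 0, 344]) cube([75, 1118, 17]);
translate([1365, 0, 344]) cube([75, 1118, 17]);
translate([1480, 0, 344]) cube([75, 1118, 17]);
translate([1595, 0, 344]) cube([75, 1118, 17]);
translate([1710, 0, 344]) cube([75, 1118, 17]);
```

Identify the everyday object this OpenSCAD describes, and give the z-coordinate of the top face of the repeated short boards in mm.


A bed frame. The slat-top height is 361 mm.

Four posts, four rails, and a row of slats — a bed frame. Slats sit on the rails at z = 212 + 132 = 344; with slat thickness 17, the top is 361 mm.


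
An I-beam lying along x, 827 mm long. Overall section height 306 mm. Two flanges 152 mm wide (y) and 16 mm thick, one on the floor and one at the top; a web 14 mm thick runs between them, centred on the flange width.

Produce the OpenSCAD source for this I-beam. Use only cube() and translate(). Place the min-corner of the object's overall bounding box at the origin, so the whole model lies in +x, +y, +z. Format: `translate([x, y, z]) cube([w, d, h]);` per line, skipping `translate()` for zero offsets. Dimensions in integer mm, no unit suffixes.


cube([827, 152, 16]);
translate([0, 69, 16]) cube([827, 14, 274]);
translate([0, 0, 290]) cube([827, 152, 16]);


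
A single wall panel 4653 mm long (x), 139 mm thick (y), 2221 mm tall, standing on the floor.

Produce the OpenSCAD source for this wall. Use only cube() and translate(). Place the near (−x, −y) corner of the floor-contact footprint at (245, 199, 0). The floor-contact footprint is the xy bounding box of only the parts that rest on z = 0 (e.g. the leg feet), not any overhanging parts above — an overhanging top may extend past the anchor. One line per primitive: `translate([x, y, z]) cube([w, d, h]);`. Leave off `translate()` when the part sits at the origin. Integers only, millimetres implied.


translate([245, 199, 0]) cube([4653, 139, 2221]);


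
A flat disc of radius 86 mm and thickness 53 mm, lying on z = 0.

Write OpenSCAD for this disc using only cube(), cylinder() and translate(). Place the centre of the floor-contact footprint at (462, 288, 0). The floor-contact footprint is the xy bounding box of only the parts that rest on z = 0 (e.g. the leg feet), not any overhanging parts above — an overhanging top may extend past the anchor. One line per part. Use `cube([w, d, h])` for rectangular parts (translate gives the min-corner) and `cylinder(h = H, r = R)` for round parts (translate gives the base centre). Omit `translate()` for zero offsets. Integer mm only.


translate([462, 288, 0]) cylinder(h = 53, r = 86);


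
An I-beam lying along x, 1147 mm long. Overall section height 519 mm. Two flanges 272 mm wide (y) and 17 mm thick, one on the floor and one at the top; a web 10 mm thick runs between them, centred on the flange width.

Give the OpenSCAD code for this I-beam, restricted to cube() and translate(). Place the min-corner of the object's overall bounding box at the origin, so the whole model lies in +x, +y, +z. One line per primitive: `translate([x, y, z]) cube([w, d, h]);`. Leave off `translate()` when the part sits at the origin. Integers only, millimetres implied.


cube([1147, 272, 17]);
translate([0, 131, 17]) cube([1147, 10, 485]);
translate([0, 0, 502]) cube([1147, 272, 17]);


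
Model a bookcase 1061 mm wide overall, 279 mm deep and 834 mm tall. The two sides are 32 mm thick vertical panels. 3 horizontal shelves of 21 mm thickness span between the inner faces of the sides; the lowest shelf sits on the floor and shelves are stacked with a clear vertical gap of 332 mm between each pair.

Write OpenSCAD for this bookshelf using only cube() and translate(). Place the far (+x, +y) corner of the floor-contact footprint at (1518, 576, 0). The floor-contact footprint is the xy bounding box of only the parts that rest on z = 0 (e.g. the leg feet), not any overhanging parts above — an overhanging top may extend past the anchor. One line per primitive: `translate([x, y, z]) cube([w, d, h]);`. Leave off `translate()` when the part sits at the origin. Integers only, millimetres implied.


translate([457, 297, 0]) cube([32, 279, 834]);
translate([1486, 297, 0]) cube([32, 279, 834]);
translate([489, 297, 0]) cube([997, 279, 21]);
translate([489, 297, 353]) cube([997, 279, 21]);
translate([489, 297, 706]) cube([997, 279, 21]);


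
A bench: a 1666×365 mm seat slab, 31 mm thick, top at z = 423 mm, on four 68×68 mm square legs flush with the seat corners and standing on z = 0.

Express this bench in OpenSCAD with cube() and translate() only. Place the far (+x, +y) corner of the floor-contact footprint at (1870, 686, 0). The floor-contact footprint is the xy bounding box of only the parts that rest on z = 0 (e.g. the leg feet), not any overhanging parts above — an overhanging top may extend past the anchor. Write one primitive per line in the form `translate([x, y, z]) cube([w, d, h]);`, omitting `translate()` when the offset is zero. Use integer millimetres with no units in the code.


translate([204, 321, 392]) cube([1666, 365, 31]);
translate([204, 321, 0]) cube([68, 68, 392]);
translate([204, 618, 0]) cube([68, 68, 392]);
translate([1802, 321, 0]) cube([68, 68, 392]);
translate([1802, 618, 0]) cube([68, 68, 392]);


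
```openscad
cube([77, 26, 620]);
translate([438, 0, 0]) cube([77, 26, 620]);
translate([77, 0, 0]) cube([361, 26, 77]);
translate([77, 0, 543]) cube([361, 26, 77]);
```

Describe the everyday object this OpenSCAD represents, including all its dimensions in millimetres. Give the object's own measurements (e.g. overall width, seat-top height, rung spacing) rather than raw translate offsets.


A rectangular picture frame lying in the x–z plane (depth along y). The opening is 361 mm wide (x) by 466 mm tall (z), surrounded by a border 77 mm wide on all four sides. The frame is 26 mm deep and is made of two full-height vertical stiles with two horizontal rails fitted between them.


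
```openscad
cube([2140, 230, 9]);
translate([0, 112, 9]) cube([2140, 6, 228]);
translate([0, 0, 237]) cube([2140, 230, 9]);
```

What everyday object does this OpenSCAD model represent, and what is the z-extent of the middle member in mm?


An I-beam. The web height is 228 mm.

Two wide flanges with a thin centred web — an I-beam. Overall 246 mm minus two 9 mm flanges gives a web of 246 − 2·9 = 228 mm.


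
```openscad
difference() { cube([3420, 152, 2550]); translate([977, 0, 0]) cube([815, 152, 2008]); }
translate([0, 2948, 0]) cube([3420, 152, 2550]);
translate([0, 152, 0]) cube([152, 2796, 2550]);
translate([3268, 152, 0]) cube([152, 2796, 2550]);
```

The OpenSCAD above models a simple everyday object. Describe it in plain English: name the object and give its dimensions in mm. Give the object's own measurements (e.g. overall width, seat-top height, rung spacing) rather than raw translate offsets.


A single room: four walls, each 2550 mm tall and 152 mm thick, enclosing an outside footprint 3420×3100 mm (x × y), no floor or roof. The front and back walls (−y and +y sides) run the full x-width; the side walls fit between their inner faces. A door opening 815 mm wide and 2008 mm tall is cut through the front wall from the floor up, its −x edge 977 mm from the wall's −x end.


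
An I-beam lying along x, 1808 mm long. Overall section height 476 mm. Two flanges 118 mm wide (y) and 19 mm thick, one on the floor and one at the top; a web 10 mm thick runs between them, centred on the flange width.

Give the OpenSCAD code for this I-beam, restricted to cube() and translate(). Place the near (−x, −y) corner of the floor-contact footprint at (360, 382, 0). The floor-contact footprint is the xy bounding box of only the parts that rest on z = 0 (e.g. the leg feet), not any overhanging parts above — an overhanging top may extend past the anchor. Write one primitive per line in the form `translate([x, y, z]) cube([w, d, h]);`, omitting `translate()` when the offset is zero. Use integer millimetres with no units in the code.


translate([360, 382, 0]) cube([1808, 118, 19]);
translate([360, 436, 19]) cube([1808, 10, 438]);
translate([360, 382, 457]) cube([1808, 118, 19]);


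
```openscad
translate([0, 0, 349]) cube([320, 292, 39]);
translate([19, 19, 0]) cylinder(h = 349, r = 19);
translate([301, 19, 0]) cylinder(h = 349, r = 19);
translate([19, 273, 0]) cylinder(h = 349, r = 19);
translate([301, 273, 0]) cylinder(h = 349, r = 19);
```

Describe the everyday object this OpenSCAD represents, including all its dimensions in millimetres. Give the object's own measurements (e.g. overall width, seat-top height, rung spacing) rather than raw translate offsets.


A four-legged stool. The seat is a 320×292×39 mm slab whose top surface is at z = 388 mm; four round legs, each 38 mm in diameter, run from the floor (z = 0) to the underside of the seat, each leg's axis is inset half a diameter from the nearest pair of seat edges (so the leg's bounding box is flush with the corner).


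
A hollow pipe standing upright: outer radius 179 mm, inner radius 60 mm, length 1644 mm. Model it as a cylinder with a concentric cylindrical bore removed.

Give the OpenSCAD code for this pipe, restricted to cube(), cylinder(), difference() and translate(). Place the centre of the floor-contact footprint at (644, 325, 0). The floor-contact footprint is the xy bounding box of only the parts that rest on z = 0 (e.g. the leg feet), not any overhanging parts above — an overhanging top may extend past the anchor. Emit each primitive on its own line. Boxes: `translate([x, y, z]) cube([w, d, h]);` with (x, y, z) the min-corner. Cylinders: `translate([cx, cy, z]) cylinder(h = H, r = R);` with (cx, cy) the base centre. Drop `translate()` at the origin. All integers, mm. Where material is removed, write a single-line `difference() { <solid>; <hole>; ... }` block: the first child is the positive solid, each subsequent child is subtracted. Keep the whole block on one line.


difference() { translate([644, 325, 0]) cylinder(h = 1644, r = 179); translate([644, 325, 0]) cylinder(h = 1644, r = 60); }


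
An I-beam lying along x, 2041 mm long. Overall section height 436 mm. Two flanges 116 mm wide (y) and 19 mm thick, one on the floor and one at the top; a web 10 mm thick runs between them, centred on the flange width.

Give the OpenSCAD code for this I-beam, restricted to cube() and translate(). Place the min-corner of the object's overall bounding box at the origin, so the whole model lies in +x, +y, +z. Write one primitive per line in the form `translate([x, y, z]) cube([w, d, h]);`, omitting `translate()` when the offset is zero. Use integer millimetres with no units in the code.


cube([2041, 116, 19]);
translate([0, 53, 19]) cube([2041, 10, 398]);
translate([0, 0, 417]) cube([2041, 116, 19]);


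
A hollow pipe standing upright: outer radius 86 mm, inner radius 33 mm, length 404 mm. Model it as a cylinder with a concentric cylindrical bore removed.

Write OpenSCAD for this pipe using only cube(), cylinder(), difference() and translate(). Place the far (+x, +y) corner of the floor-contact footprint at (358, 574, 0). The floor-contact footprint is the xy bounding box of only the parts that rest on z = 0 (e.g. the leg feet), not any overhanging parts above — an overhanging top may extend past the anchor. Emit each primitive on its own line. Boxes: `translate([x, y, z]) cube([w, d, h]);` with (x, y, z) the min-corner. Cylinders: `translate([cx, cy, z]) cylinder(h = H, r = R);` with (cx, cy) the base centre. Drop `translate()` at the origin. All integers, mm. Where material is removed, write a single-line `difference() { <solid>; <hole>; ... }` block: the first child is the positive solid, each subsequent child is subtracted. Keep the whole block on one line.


difference() { translate([272, 488, 0]) cylinder(h = 404, r = 86); translate([272, 488, 0]) cylinder(h = 404, r = 33); }
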